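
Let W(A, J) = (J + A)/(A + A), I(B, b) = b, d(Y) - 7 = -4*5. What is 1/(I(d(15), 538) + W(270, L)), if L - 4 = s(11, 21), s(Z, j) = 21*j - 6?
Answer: 540/291229 ≈ 0.0018542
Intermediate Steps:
s(Z, j) = -6 + 21*j
d(Y) = -13 (d(Y) = 7 - 4*5 = 7 - 20 = -13)
L = 439 (L = 4 + (-6 + 21*21) = 4 + (-6 + 441) = 4 + 435 = 439)
W(A, J) = (A + J)/(2*A) (W(A, J) = (A + J)/((2*A)) = (A + J)*(1/(2*A)) = (A + J)/(2*A))
1/(I(d(15), 538) + W(270, L)) = 1/(538 + (1/2)*(270 + 439)/270) = 1/(538 + (1/2)*(1/270)*709) = 1/(538 + 709/540) = 1/(291229/540) = 540/291229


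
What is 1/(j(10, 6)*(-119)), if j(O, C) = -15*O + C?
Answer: 1/17136 ≈ 5.8357e-5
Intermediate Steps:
j(O, C) = C - 15*O
1/(j(10, 6)*(-119)) = 1/((6 - 15*10)*(-119)) = 1/((6 - 150)*(-119)) = 1/(-144*(-119)) = 1/17136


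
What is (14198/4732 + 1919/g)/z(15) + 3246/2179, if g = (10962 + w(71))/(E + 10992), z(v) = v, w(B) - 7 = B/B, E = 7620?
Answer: 92784993188581/424169914350 ≈ 218.74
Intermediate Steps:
w(B) = 8 (w(B) = 7 + B/B = 7 + 1 = 8)
g = 5485/9306 (g = (10962 + 8)/(7620 + 10992) = 10970/18612 = 10970*(1/18612) = 5485/9306 ≈ 0.58941)
(14198/4732 + 1919/g)/z(15) + 3246/2179 = (14198/4732 + 1919/(5485/9306))/15 + 3246/2179 = (14198*(1/4732) + 1919*(9306/5485))*(1/15) + 3246*(1/2179) = (7099/2366 + 17858214/5485)*(1/15) + 3246/2179 = (42291472339/12977510)*(1/15) + 3246/2179 = 42291472339/194662650 + 3246/2179 = 92784993188581/424169914350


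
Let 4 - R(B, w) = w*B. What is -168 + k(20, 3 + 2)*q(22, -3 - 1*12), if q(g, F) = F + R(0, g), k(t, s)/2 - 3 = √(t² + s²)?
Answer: -234 - 110*√17 ≈ -687.54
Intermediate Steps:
R(B, w) = 4 - B*w (R(B, w) = 4 - w*B = 4 - B*w)
k(t, s) = 6 + 2*√(s² + t²) (k(t, s) = 6 + 2*√(t² + s²) = 6 + 2*√(s² + t²))
q(g, F) = 4 + F (q(g, F) = F + (4 - 1*0*g) = F + (4 + 0) = F + 4 = 4 + F)
-168 + k(20, 3 + 2)*q(22, -3 - 1*12) = -168 + (6 + 2*√((3 + 2)² + 20²))*(4 + (-3 - 1*12)) = -168 + (6 + 2*√(5² + 400))*(4 + (-3 - 12)) = -168 + (6 + 2*√(25 + 400))*(4 - 15) = -168 + (6 + 2*√425)*(-11) = -168 + (6 + 2*(5*√17))*(-11) = -168 + (6 + 10*√17)*(-11) = -168 + (-66 - 110*√17) = -234 - 110*√17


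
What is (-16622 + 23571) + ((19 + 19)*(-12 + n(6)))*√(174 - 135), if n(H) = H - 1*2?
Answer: 6949 - 304*√39 ≈ 5050.5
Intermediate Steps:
n(H) = -2 + H (n(H) = H - 2 = -2 + H)
(-16622 + 23571) + ((19 + 19)*(-12 + n(6)))*√(174 - 135) = (-16622 + 23571) + ((19 + 19)*(-12 + (-2 + 6)))*√(174 - 135) = 6949 + (38*(-12 + 4))*√39 = 6949 + (38*(-8))*√39 = 6949 - 304*√39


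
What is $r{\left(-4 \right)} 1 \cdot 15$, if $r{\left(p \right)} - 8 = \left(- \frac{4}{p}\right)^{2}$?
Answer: $135$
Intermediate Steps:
$r{\left(p \right)} = 8 + \frac{16}{p^{2}}$ ($r{\left(p \right)} = 8 + \left(- \frac{4}{p}\right)^{2} = 8 + \frac{16}{p^{2}}$)
$r{\left(-4 \right)} 1 \cdot 15 = \left(8 + \frac{16}{16}\right) 1 \cdot 15 = \left(8 + 16 \cdot \frac{1}{16}\right) 1 \cdot 15 = \left(8 + 1\right) 1 \cdot 15 = 9 \cdot 1 \cdot 15 = 9 \cdot 15 = 135$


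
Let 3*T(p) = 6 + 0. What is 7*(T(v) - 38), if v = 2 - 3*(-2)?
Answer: -252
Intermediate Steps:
v = 8 (v = 2 - 3*(-2) = 2 + 6 = 8)
T(p) = 2 (T(p) = (6 + 0)/3 = (⅓)*6 = 2)
7*(T(v) - 38) = 7*(2 - 38) = 7*(-36) = -252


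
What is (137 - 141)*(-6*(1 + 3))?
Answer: 96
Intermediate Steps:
(137 - 141)*(-6*(1 + 3)) = -(-24)*4 = -4*(-24) = 96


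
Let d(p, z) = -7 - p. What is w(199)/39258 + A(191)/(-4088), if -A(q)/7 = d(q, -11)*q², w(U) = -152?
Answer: -70892491543/5731668 ≈ -12369.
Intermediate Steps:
A(q) = -7*q²*(-7 - q) (A(q) = -7*(-7 - q)*q² = -7*q²*(-7 - q))
w(199)/39258 + A(191)/(-4088) = -152/39258 + (7*191²*(7 + 191))/(-4088) = -152*1/39258 + (7*36481*198)*(-1/4088) = -76/19629 + 50562666*(-1/4088) = -76/19629 - 3611619/292 = -70892491543/5731668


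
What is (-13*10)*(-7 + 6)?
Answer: 130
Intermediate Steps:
(-13*10)*(-7 + 6) = -130*(-1) = 130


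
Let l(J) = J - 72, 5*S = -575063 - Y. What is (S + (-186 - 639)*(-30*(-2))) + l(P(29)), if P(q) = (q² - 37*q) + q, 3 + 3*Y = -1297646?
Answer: -234833/3 ≈ -78278.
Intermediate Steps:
Y = -1297649/3 (Y = -1 + (⅓)*(-1297646) = -1 - 1297646/3 = -1297649/3 ≈ -4.3255e+5)
P(q) = q² - 36*q
S = -85508/3 (S = (-575063 - 1*(-1297649/3))/5 = (-575063 + 1297649/3)/5 = (⅕)*(-427540/3) = -85508/3 ≈ -28503.)
l(J) = -72 + J
(S + (-186 - 639)*(-30*(-2))) + l(P(29)) = (-85508/3 + (-186 - 639)*(-30*(-2))) + (-72 + 29*(-36 + 29)) = (-85508/3 - 825*60) + (-72 + 29*(-7)) = (-85508/3 - 49500) + (-72 - 203) = -234008/3 - 275 = -234833/3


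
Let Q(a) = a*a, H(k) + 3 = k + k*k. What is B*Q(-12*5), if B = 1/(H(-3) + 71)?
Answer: 1800/37 ≈ 48.649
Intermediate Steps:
H(k) = -3 + k + k² (H(k) = -3 + (k + k*k) = -3 + (k + k²) = -3 + k + k²)
Q(a) = a²
B = 1/74 (B = 1/((-3 - 3 + (-3)²) + 71) = 1/((-3 - 3 + 9) + 71) = 1/(3 + 71) = 1/74 ≈ 0.013514)
B*Q(-12*5) = (-12*5)²/74 = (-3*20)²/74 = (1/74)*(-60)² = (1/74)*3600 = 1800/37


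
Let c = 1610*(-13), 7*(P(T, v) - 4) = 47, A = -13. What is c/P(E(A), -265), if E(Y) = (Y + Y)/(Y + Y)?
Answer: -29302/15 ≈ -1953.5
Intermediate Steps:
E(Y) = 1 (E(Y) = (2*Y)/((2*Y)) = (2*Y)*(1/(2*Y)) = 1)
P(T, v) = 75/7 (P(T, v) = 4 + (⅐)*47 = 4 + 47/7 = 75/7)
c = -20930
c/P(E(A), -265) = -20930/75/7 = -20930*7/75 = -29302/15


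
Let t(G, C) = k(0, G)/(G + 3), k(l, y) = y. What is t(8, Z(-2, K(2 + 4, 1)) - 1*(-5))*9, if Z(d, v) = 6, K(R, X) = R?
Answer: 72/11 ≈ 6.5455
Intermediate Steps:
t(G, C) = G/(3 + G) (t(G, C) = G/(G + 3) = G/(3 + G))
t(8, Z(-2, K(2 + 4, 1)) - 1*(-5))*9 = (8/(3 + 8))*9 = (8/11)*9 = 72/11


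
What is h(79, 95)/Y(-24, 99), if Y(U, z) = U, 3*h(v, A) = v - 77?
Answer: -1/36 ≈ -0.027778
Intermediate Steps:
h(v, A) = -77/3 + v/3 (h(v, A) = (v - 77)/3 = (-77 + v)/3 = -77/3 + v/3)
h(79, 95)/Y(-24, 99) = (-77/3 + (⅓)*79)/(-24) = (-77/3 + 79/3)*(-1/24) = (⅔)*(-1/24) = -1/36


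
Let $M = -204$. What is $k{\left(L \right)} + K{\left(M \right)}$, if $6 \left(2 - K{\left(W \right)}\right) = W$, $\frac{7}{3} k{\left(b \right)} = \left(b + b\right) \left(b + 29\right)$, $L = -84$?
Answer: $3996$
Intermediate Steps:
$k{\left(b \right)} = \frac{6 b \left(29 + b\right)}{7}$ ($k{\left(b \right)} = \frac{3 \left(b + b\right) \left(b + 29\right)}{7} = \frac{3 \cdot 2 b \left(29 + b\right)}{7} = \frac{6 b \left(29 + b\right)}{7}$)
$K{\left(W \right)} = 2 - \frac{W}{6}$
$k{\left(L \right)} + K{\left(M \right)} = \frac{6}{7} \left(-84\right) \left(29 - 84\right) + \left(2 - -34\right) = \frac{6}{7} \left(-84\right) \left(-55\right) + \left(2 + 34\right) = 3960 + 36 = 3996$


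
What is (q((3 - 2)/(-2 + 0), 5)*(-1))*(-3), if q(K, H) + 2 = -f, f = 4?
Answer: -18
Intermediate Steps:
q(K, H) = -6 (q(K, H) = -2 - 1*4 = -2 - 4 = -6)
(q((3 - 2)/(-2 + 0), 5)*(-1))*(-3) = -6*(-1)*(-3) = 6*(-3) = -18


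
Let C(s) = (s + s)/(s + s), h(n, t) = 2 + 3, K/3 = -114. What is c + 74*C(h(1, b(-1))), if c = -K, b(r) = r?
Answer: 416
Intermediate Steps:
K = -342 (K = 3*(-114) = -342)
h(n, t) = 5
c = 342 (c = -1*(-342) = 342)
C(s) = 1 (C(s) = (2*s)/((2*s)) = (2*s)*(1/(2*s)) = 1)
c + 74*C(h(1, b(-1))) = 342 + 74*1 = 342 + 74 = 416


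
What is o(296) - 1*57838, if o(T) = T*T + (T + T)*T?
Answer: 205010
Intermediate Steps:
o(T) = 3*T² (o(T) = T² + (2*T)*T = T² + 2*T² = 3*T²)
o(296) - 1*57838 = 3*296² - 1*57838 = 3*87616 - 57838 = 262848 - 57838 = 205010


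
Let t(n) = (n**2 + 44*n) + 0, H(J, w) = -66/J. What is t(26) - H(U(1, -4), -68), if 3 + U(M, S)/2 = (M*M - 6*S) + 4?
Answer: 47353/26 ≈ 1821.3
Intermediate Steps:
U(M, S) = 2 - 12*S + 2*M**2 (U(M, S) = -6 + 2*((M*M - 6*S) + 4) = -6 + 2*((M**2 - 6*S) + 4) = -6 + 2*(4 + M**2 - 6*S) = -6 + (8 - 12*S + 2*M**2) = 2 - 12*S + 2*M**2)
t(n) = n**2 + 44*n
t(26) - H(U(1, -4), -68) = 26*(44 + 26) - (-66)/(2 - 12*(-4) + 2*1**2) = 26*70 - (-66)/(2 + 48 + 2*1) = 1820 - (-66)/(2 + 48 + 2) = 1820 - (-66)/52 = 1820 - 1*(-33/26) = 1820 + 33/26 = 47353/26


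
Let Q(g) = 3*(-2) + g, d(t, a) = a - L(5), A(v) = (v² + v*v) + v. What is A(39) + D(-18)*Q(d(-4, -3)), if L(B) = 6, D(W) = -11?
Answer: 3246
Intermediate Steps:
A(v) = v + 2*v² (A(v) = (v² + v²) + v = 2*v² + v = v + 2*v²)
d(t, a) = -6 + a (d(t, a) = a - 1*6 = a - 6 = -6 + a)
Q(g) = -6 + g
A(39) + D(-18)*Q(d(-4, -3)) = 39*(1 + 2*39) - 11*(-6 + (-6 - 3)) = 39*(1 + 78) - 11*(-6 - 9) = 39*79 - 11*(-15) = 3081 + 165 = 3246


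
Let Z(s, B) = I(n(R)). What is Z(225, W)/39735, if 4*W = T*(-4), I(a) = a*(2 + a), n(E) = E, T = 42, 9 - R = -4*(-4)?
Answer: 7/7947 ≈ 0.00088084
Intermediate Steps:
R = -7 (R = 9 - (-4)*(-4) = 9 - 1*16 = 9 - 16 = -7)
W = -42 (W = (42*(-4))/4 = (¼)*(-168) = -42)
Z(s, B) = 35 (Z(s, B) = -7*(2 - 7) = -7*(-5) = 35)
Z(225, W)/39735 = 35/39735 = 35*(1/39735) = 7/7947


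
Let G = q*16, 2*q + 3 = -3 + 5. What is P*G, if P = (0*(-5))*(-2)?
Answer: 0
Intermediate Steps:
q = -1/2 (q = -3/2 + (-3 + 5)/2 = -3/2 + (1/2)*2 = -3/2 + 1 = -1/2 ≈ -0.50000)
G = -8 (G = -1/2*16 = -8)
P = 0 (P = 0*(-2) = 0)
P*G = 0*(-8) = 0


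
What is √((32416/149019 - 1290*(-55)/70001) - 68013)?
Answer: I*√7400751950849742626005839/10431479019 ≈ 260.79*I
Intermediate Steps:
√((32416/149019 - 1290*(-55)/70001) - 68013) = √((32416*(1/149019) + 70950*(1/70001)) - 68013) = √((32416/149019 + 70950/70001) - 68013) = √(12842050466/10431479019 - 68013) = √(-709463340468781/10431479019) = I*√7400751950849742626005839/10431479019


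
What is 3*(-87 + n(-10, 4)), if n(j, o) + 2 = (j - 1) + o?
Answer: -288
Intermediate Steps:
n(j, o) = -3 + j + o (n(j, o) = -2 + ((j - 1) + o) = -2 + ((-1 + j) + o) = -2 + (-1 + j + o) = -3 + j + o)
3*(-87 + n(-10, 4)) = 3*(-87 + (-3 - 10 + 4)) = 3*(-87 - 9) = 3*(-96) = -288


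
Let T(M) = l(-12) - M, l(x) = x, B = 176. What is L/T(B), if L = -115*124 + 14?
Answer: 7123/94 ≈ 75.777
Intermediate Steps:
T(M) = -12 - M
L = -14246 (L = -14260 + 14 = -14246)
L/T(B) = -14246/(-12 - 1*176) = -14246/(-12 - 176) = -14246/(-188) = -14246*(-1/188) = 7123/94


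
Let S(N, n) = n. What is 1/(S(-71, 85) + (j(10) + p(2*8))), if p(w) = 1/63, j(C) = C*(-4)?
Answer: 63/2836 ≈ 0.022214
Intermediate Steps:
j(C) = -4*C
p(w) = 1/63
1/(S(-71, 85) + (j(10) + p(2*8))) = 1/(85 + (-4*10 + 1/63)) = 1/(85 + (-40 + 1/63)) = 1/(85 - 2519/63) = 1/(2836/63) = 63/2836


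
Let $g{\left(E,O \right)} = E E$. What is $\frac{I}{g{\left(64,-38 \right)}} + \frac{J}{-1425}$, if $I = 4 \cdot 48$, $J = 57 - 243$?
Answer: $\frac{5393}{30400} \approx 0.1774$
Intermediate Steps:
$J = -186$
$I = 192$
$g{\left(E,O \right)} = E^{2}$
$\frac{I}{g{\left(64,-38 \right)}} + \frac{J}{-1425} = \frac{192}{64^{2}} - \frac{186}{-1425} = \frac{192}{4096} - - \frac{62}{475} = 192 \cdot \frac{1}{4096} + \frac{62}{475} = \frac{3}{64} + \frac{62}{475} = \frac{5393}{30400}$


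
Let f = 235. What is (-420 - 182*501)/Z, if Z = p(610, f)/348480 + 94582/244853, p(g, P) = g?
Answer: -41137191893952/174259451 ≈ -2.3607e+5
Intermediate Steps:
Z = 174259451/449086176 (Z = 610/348480 + 94582/244853 = 610*(1/348480) + 94582*(1/244853) = 61/34848 + 4978/12887 = 174259451/449086176 ≈ 0.38803)
(-420 - 182*501)/Z = (-420 - 182*501)/(174259451/449086176) = (-420 - 91182)*(449086176/174259451) = -91602*449086176/174259451 = -41137191893952/174259451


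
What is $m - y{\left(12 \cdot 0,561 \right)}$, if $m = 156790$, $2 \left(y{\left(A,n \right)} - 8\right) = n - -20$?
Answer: $\frac{312983}{2} \approx 1.5649 \cdot 10^{5}$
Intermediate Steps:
$y{\left(A,n \right)} = 18 + \frac{n}{2}$ ($y{\left(A,n \right)} = 8 + \frac{n - -20}{2} = 8 + \frac{n + 20}{2} = 8 + \frac{20 + n}{2} = 8 + \left(10 + \frac{n}{2}\right) = 18 + \frac{n}{2}$)
$m - y{\left(12 \cdot 0,561 \right)} = 156790 - \left(18 + \frac{1}{2} \cdot 561\right) = 156790 - \left(18 + \frac{561}{2}\right) = 156790 - \frac{597}{2} = \frac{312983}{2}$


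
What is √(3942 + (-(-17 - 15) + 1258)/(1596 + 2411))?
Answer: 2*√15824528547/4007 ≈ 62.788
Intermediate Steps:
√(3942 + (-(-17 - 15) + 1258)/(1596 + 2411)) = √(3942 + (-1*(-32) + 1258)/4007) = √(3942 + (32 + 1258)*(1/4007)) = √(3942 + 1290*(1/4007)) = √(3942 + 1290/4007) = √(15796884/4007) = 2*√15824528547/4007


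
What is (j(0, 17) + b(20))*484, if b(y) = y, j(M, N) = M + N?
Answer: 17908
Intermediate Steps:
(j(0, 17) + b(20))*484 = ((0 + 17) + 20)*484 = (17 + 20)*484 = 37*484 = 17908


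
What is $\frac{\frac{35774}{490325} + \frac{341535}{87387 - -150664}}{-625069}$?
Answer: $- \frac{15998107759}{6632684245634425} \approx -2.412 \cdot 10^{-6}$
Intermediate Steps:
$\frac{\frac{35774}{490325} + \frac{341535}{87387 - -150664}}{-625069} = \left(35774 \cdot \frac{1}{490325} + \frac{341535}{87387 + 150664}\right) \left(- \frac{1}{625069}\right) = \left(\frac{35774}{490325} + \frac{341535}{238051}\right) \left(- \frac{1}{625069}\right) = \frac{15998107759}{10611123325} \left(- \frac{1}{625069}\right) = - \frac{15998107759}{6632684245634425}$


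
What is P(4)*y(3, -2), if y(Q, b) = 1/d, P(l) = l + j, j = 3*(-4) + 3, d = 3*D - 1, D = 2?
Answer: -1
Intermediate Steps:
d = 5 (d = 3*2 - 1 = 6 - 1 = 5)
j = -9 (j = -12 + 3 = -9)
P(l) = -9 + l (P(l) = l - 9 = -9 + l)
y(Q, b) = ⅕ (y(Q, b) = 1/5 = ⅕)
P(4)*y(3, -2) = (-9 + 4)*(⅕) = -5*⅕ = -1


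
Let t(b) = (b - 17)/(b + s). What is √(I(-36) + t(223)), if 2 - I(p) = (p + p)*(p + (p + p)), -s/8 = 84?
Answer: 2*I*√391834667/449 ≈ 88.173*I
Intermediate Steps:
s = -672 (s = -8*84 = -672)
I(p) = 2 - 6*p² (I(p) = 2 - (p + p)*(p + (p + p)) = 2 - 2*p*(p + 2*p) = 2 - 2*p*3*p = 2 - 6*p²)
t(b) = (-17 + b)/(-672 + b) (t(b) = (b - 17)/(b - 672) = (-17 + b)/(-672 + b))
√(I(-36) + t(223)) = √((2 - 6*(-36)²) + (-17 + 223)/(-672 + 223)) = √((2 - 6*1296) + 206/(-449)) = √((2 - 7776) - 1/449*206) = √(-7774 - 206/449) = √(-3490732/449) = 2*I*√391834667/449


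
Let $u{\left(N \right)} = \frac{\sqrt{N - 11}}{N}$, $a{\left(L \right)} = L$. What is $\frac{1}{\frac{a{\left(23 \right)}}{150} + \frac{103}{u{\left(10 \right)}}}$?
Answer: $\frac{3450}{23870250529} + \frac{23175000 i}{23870250529} \approx 1.4453 \cdot 10^{-7} + 0.00097087 i$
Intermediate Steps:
$u{\left(N \right)} = \frac{\sqrt{-11 + N}}{N}$
$\frac{1}{\frac{a{\left(23 \right)}}{150} + \frac{103}{u{\left(10 \right)}}} = \frac{1}{\frac{23}{150} + \frac{103}{\frac{1}{10} \sqrt{-11 + 10}}} = \frac{1}{23 \cdot \frac{1}{150} + \frac{103}{\frac{1}{10} \sqrt{-1}}} = \frac{1}{\frac{23}{150} + \frac{103}{\frac{1}{10} i}} = \frac{1}{\frac{23}{150} + 103 \left(- 10 i\right)} = \frac{1}{\frac{23}{150} - 1030 i} = \frac{22500 \left(\frac{23}{150} + 1030 i\right)}{23870250529}$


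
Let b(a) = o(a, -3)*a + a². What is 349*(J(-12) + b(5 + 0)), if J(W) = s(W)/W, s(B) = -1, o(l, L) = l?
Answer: 209749/12 ≈ 17479.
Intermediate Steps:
b(a) = 2*a² (b(a) = a*a + a² = a² + a² = 2*a²)
J(W) = -1/W
349*(J(-12) + b(5 + 0)) = 349*(-1/(-12) + 2*(5 + 0)²) = 349*(-1*(-1/12) + 2*5²) = 349*(1/12 + 2*25) = 349*(1/12 + 50) = 349*(601/12) = 209749/12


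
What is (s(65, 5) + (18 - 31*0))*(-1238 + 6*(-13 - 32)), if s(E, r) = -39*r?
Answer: 266916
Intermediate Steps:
(s(65, 5) + (18 - 31*0))*(-1238 + 6*(-13 - 32)) = (-39*5 + (18 - 31*0))*(-1238 + 6*(-13 - 32)) = (-195 + (18 + 0))*(-1238 + 6*(-45)) = (-195 + 18)*(-1238 - 270) = -177*(-1508) = 266916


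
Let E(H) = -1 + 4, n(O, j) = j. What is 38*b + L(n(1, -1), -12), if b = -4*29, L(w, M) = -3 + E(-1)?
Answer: -4408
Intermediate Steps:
E(H) = 3
L(w, M) = 0 (L(w, M) = -3 + 3 = 0)
b = -116
38*b + L(n(1, -1), -12) = 38*(-116) + 0 = -4408 + 0 = -4408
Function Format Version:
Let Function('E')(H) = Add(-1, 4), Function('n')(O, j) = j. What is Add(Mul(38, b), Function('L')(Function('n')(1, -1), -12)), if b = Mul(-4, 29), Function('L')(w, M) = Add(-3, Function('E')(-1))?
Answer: -4408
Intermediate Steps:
Function('E')(H) = 3
Function('L')(w, M) = 0 (Function('L')(w, M) = Add(-3, 3) = 0)
b = -116
Add(Mul(38, b), Function('L')(Function('n')(1, -1), -12)) = Add(Mul(38, -116), 0) = Add(-4408, 0) = -4408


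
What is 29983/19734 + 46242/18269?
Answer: 1460299055/360520446 ≈ 4.0505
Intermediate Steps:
29983/19734 + 46242/18269 = 1460299055/360520446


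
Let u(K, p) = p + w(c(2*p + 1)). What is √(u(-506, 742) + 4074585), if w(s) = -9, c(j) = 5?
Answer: √4075318 ≈ 2018.7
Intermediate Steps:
u(K, p) = -9 + p (u(K, p) = p - 9 = -9 + p)
√(u(-506, 742) + 4074585) = √((-9 + 742) + 4074585) = √(733 + 4074585) = √4075318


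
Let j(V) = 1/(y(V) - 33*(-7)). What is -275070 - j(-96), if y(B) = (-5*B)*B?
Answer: -12611684429/45849 ≈ -2.7507e+5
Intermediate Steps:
y(B) = -5*B²
j(V) = 1/(231 - 5*V²) (j(V) = 1/(-5*V² - 33*(-7)) = 1/(-5*V² + 231) = 1/(231 - 5*V²))
-275070 - j(-96) = -275070 - (-1)/(-231 + 5*(-96)²) = -275070 - (-1)/(-231 + 5*9216) = -275070 - (-1)/(-231 + 46080) = -275070 - (-1)/45849 = -275070 - 1*(-1/45849) = -275070 + 1/45849 = -12611684429/45849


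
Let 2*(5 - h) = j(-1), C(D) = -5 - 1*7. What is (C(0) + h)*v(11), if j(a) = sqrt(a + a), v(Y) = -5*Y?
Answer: 385 + 55*I*sqrt(2)/2 ≈ 385.0 + 38.891*I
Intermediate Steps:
C(D) = -12 (C(D) = -5 - 7 = -12)
j(a) = sqrt(2)*sqrt(a) (j(a) = sqrt(2*a) = sqrt(2)*sqrt(a))
h = 5 - I*sqrt(2)/2 (h = 5 - sqrt(2)*sqrt(-1)/2 = 5 - sqrt(2)*I/2 = 5 - I*sqrt(2)/2 ≈ 5.0 - 0.70711*I)
(C(0) + h)*v(11) = (-12 + (5 - I*sqrt(2)/2))*(-5*11) = (-7 - I*sqrt(2)/2)*(-55) = 385 + 55*I*sqrt(2)/2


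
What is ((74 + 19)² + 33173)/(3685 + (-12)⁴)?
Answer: 41822/24421 ≈ 1.7125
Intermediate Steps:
((74 + 19)² + 33173)/(3685 + (-12)⁴) = (93² + 33173)/(3685 + 20736) = (8649 + 33173)/24421 = 41822*(1/24421) = 41822/24421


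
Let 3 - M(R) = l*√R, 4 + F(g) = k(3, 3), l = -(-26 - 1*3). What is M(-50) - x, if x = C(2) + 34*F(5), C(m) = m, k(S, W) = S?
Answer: 35 - 145*I*√2 ≈ 35.0 - 205.06*I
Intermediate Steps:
l = 29 (l = -(-26 - 3) = -1*(-29) = 29)
F(g) = -1 (F(g) = -4 + 3 = -1)
M(R) = 3 - 29*√R
x = -32 (x = 2 + 34*(-1) = 2 - 34 = -32)
M(-50) - x = (3 - 145*I*√2) - 1*(-32) = (3 - 145*I*√2) + 32 = 35 - 145*I*√2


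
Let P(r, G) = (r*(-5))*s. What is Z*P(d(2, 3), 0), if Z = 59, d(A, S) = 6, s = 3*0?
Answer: 0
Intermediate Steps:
s = 0
P(r, G) = 0 (P(r, G) = (r*(-5))*0 = -5*r*0 = 0)
Z*P(d(2, 3), 0) = 59*0 = 0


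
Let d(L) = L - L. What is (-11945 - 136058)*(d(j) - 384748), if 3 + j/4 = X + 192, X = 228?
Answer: 56943858244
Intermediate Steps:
j = 1668 (j = -12 + 4*(228 + 192) = -12 + 4*420 = -12 + 1680 = 1668)
d(L) = 0
(-11945 - 136058)*(d(j) - 384748) = (-11945 - 136058)*(0 - 384748) = -148003*(-384748) = 56943858244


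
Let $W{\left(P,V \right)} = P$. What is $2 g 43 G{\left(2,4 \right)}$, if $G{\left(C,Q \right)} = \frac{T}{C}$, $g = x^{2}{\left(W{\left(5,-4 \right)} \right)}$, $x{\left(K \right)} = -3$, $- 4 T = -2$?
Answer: $\frac{387}{2} \approx 193.5$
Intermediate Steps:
$T = \frac{1}{2}$ ($T = \left(- \frac{1}{4}\right) \left(-2\right) = \frac{1}{2} \approx 0.5$)
$g = 9$ ($g = \left(-3\right)^{2} = 9$)
$G{\left(C,Q \right)} = \frac{1}{2 C}$
$2 g 43 G{\left(2,4 \right)} = 2 \cdot 9 \cdot 43 \frac{1}{2 \cdot 2} = 18 \cdot 43 \cdot \frac{1}{2} \cdot \frac{1}{2} = 774 \cdot \frac{1}{4} = \frac{387}{2}$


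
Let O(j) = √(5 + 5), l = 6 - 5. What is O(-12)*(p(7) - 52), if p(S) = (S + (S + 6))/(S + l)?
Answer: -99*√10/2 ≈ -156.53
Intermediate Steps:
l = 1
O(j) = √10
p(S) = (6 + 2*S)/(1 + S) (p(S) = (S + (S + 6))/(S + 1) = (S + (6 + S))/(1 + S) = (6 + 2*S)/(1 + S))
O(-12)*(p(7) - 52) = √10*(2*(3 + 7)/(1 + 7) - 52) = √10*(2*10/8 - 52) = √10*(2*(⅛)*10 - 52) = √10*(5/2 - 52) = √10*(-99/2) = -99*√10/2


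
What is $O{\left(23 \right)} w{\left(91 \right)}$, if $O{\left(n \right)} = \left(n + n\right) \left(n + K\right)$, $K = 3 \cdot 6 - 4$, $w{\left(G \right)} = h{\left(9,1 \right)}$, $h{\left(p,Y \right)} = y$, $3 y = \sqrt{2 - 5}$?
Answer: $\frac{1702 i \sqrt{3}}{3} \approx 982.65 i$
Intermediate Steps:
$y = \frac{i \sqrt{3}}{3}$ ($y = \frac{\sqrt{2 - 5}}{3} = \frac{\sqrt{-3}}{3} = \frac{i \sqrt{3}}{3} \approx 0.57735 i$)
$h{\left(p,Y \right)} = \frac{i \sqrt{3}}{3}$
$w{\left(G \right)} = \frac{i \sqrt{3}}{3}$
$K = 14$ ($K = 18 - 4 = 14$)
$O{\left(n \right)} = 2 n \left(14 + n\right)$ ($O{\left(n \right)} = \left(n + n\right) \left(n + 14\right) = 2 n \left(14 + n\right)$)
$O{\left(23 \right)} w{\left(91 \right)} = 2 \cdot 23 \left(14 + 23\right) \frac{i \sqrt{3}}{3} = 2 \cdot 23 \cdot 37 \frac{i \sqrt{3}}{3} = 1702 \frac{i \sqrt{3}}{3} = \frac{1702 i \sqrt{3}}{3}$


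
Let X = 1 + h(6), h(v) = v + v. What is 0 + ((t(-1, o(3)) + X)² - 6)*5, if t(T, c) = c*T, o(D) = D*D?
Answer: 50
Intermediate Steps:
o(D) = D²
h(v) = 2*v
X = 13 (X = 1 + 2*6 = 1 + 12 = 13)
t(T, c) = T*c
0 + ((t(-1, o(3)) + X)² - 6)*5 = 0 + ((-1*3² + 13)² - 6)*5 = 0 + ((-1*9 + 13)² - 6)*5 = 0 + ((-9 + 13)² - 6)*5 = 0 + (4² - 6)*5 = 0 + (16 - 6)*5 = 0 + 10*5 = 0 + 50 = 50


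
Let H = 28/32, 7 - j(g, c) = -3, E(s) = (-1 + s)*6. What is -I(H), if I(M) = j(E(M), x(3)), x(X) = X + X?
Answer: -10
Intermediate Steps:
x(X) = 2*X
E(s) = -6 + 6*s
j(g, c) = 10 (j(g, c) = 7 - 1*(-3) = 7 + 3 = 10)
H = 7/8 (H = 28*(1/32) = 7/8 ≈ 0.87500)
I(M) = 10
-I(H) = -1*10 = -10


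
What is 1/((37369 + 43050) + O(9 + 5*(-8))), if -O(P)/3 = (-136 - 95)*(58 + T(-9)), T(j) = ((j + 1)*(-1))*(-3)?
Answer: 1/103981 ≈ 9.6171e-6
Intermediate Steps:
T(j) = 3 + 3*j (T(j) = ((1 + j)*(-1))*(-3) = (-1 - j)*(-3) = 3 + 3*j)
O(P) = 23562 (O(P) = -3*(-136 - 95)*(58 + (3 + 3*(-9))) = -(-693)*(58 + (3 - 27)) = -(-693)*(58 - 24) = -(-693)*34 = -3*(-7854) = 23562)
1/((37369 + 43050) + O(9 + 5*(-8))) = 1/((37369 + 43050) + 23562) = 1/(80419 + 23562) = 1/103981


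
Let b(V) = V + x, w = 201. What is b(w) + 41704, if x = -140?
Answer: 41765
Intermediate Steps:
b(V) = -140 + V (b(V) = V - 140 = -140 + V)
b(w) + 41704 = (-140 + 201) + 41704 = 61 + 41704 = 41765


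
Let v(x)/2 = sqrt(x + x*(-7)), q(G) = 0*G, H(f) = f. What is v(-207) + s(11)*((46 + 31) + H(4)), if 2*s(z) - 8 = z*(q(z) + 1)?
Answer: 1539/2 + 6*sqrt(138) ≈ 839.98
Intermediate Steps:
q(G) = 0
s(z) = 4 + z/2 (s(z) = 4 + (z*(0 + 1))/2 = 4 + (z*1)/2 = 4 + z/2)
v(x) = 2*sqrt(6)*sqrt(-x) (v(x) = 2*sqrt(x + x*(-7)) = 2*sqrt(x - 7*x) = 2*sqrt(-6*x) = 2*(sqrt(6)*sqrt(-x)) = 2*sqrt(6)*sqrt(-x))
v(-207) + s(11)*((46 + 31) + H(4)) = 2*sqrt(6)*sqrt(-1*(-207)) + (4 + (1/2)*11)*((46 + 31) + 4) = 2*sqrt(6)*sqrt(207) + (4 + 11/2)*(77 + 4) = 2*sqrt(6)*(3*sqrt(23)) + (19/2)*81 = 6*sqrt(138) + 1539/2 = 1539/2 + 6*sqrt(138)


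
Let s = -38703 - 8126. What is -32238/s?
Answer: 32238/46829 ≈ 0.68842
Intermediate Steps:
s = -46829
-32238/s = -32238/(-46829) = -32238*(-1/46829) = 32238/46829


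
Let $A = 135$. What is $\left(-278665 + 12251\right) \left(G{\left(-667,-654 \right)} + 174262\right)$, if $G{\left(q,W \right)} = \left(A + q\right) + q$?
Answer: $-46106406082$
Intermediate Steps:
$G{\left(q,W \right)} = 135 + 2 q$ ($G{\left(q,W \right)} = \left(135 + q\right) + q = 135 + 2 q$)
$\left(-278665 + 12251\right) \left(G{\left(-667,-654 \right)} + 174262\right) = \left(-278665 + 12251\right) \left(\left(135 + 2 \left(-667\right)\right) + 174262\right) = - 266414 \left(\left(135 - 1334\right) + 174262\right) = - 266414 \left(-1199 + 174262\right) = \left(-266414\right) 173063 = -46106406082$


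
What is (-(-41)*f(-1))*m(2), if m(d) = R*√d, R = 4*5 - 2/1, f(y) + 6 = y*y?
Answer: -3690*√2 ≈ -5218.4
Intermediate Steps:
f(y) = -6 + y² (f(y) = -6 + y*y = -6 + y²)
R = 18 (R = 20 - 2*1 = 20 - 2 = 18)
m(d) = 18*√d
(-(-41)*f(-1))*m(2) = (-(-41)*(-6 + (-1)²))*(18*√2) = (-(-41)*(-6 + 1))*(18*√2) = (-(-41)*(-5))*(18*√2) = (-41*5)*(18*√2) = -3690*√2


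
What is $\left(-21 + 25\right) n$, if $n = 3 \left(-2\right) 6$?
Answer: $-144$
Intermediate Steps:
$n = -36$ ($n = \left(-6\right) 6 = -36$)
$\left(-21 + 25\right) n = \left(-21 + 25\right) \left(-36\right) = 4 \left(-36\right) = -144$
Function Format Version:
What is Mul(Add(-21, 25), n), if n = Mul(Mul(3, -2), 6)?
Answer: -144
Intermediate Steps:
n = -36 (n = Mul(-6, 6) = -36)
Mul(Add(-21, 25), n) = Mul(Add(-21, 25), -36) = Mul(4, -36) = -144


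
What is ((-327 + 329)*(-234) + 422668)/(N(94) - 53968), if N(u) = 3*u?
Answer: -211100/26843 ≈ -7.8643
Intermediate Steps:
((-327 + 329)*(-234) + 422668)/(N(94) - 53968) = ((-327 + 329)*(-234) + 422668)/(3*94 - 53968) = (2*(-234) + 422668)/(282 - 53968) = (-468 + 422668)/(-53686) = 422200*(-1/53686) = -211100/26843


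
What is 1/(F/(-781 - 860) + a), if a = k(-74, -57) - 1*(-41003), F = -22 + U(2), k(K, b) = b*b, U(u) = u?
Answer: 1641/72617552 ≈ 2.2598e-5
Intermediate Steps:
k(K, b) = b**2
F = -20 (F = -22 + 2 = -20)
a = 44252 (a = (-57)**2 - 1*(-41003) = 3249 + 41003 = 44252)
1/(F/(-781 - 860) + a) = 1/(-20/(-781 - 860) + 44252) = 1/(-20/(-1641) + 44252) = 1/(-20*(-1/1641) + 44252) = 1/(20/1641 + 44252) = 1/(72617552/1641) = 1641/72617552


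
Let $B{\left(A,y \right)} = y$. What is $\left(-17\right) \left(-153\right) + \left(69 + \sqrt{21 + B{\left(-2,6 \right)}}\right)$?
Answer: $2670 + 3 \sqrt{3} \approx 2675.2$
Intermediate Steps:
$\left(-17\right) \left(-153\right) + \left(69 + \sqrt{21 + B{\left(-2,6 \right)}}\right) = \left(-17\right) \left(-153\right) + \left(69 + \sqrt{21 + 6}\right) = 2601 + \left(69 + \sqrt{27}\right) = 2601 + \left(69 + 3 \sqrt{3}\right) = 2670 + 3 \sqrt{3}$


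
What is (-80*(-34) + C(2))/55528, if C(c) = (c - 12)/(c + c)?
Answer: 5435/111056 ≈ 0.048939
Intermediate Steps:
C(c) = (-12 + c)/(2*c) (C(c) = (-12 + c)/((2*c)) = (-12 + c)*(1/(2*c)) = (-12 + c)/(2*c))
(-80*(-34) + C(2))/55528 = (-80*(-34) + (½)*(-12 + 2)/2)/55528 = (2720 + (½)*(½)*(-10))*(1/55528) = (2720 - 5/2)*(1/55528) = (5435/2)*(1/55528) = 5435/111056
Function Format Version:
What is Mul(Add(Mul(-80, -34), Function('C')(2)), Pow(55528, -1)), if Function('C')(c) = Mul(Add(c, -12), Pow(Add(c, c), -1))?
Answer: Rational(5435, 111056) ≈ 0.048939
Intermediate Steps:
Function('C')(c) = Mul(Rational(1, 2), Pow(c, -1), Add(-12, c)) (Function('C')(c) = Mul(Add(-12, c), Pow(Mul(2, c), -1)) = Mul(Add(-12, c), Mul(Rational(1, 2), Pow(c, -1))) = Mul(Rational(1, 2), Pow(c, -1), Add(-12, c)))
Mul(Add(Mul(-80, -34), Function('C')(2)), Pow(55528, -1)) = Mul(Add(Mul(-80, -34), Mul(Rational(1, 2), Pow(2, -1), Add(-12, 2))), Pow(55528, -1)) = Mul(Add(2720, Mul(Rational(1, 2), Rational(1, 2), -10)), Rational(1, 55528)) = Mul(Add(2720, Rational(-5, 2)), Rational(1, 55528)) = Mul(Rational(5435, 2), Rational(1, 55528)) = Rational(5435, 111056)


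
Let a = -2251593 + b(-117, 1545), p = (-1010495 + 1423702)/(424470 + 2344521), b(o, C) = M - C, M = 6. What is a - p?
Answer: -6238902643019/2768991 ≈ -2.2531e+6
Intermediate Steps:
b(o, C) = 6 - C
p = 413207/2768991 ≈ 0.14923
a = -2253132 (a = -2251593 + (6 - 1*1545) = -2251593 + (6 - 1545) = -2251593 - 1539 = -2253132)
a - p = -2253132 - 1*413207/2768991 = -2253132 - 413207/2768991 = -6238902643019/2768991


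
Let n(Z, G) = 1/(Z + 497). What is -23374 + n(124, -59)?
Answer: -14515253/621 ≈ -23374.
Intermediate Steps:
n(Z, G) = 1/(497 + Z)
-23374 + n(124, -59) = -23374 + 1/(497 + 124) = -23374 + 1/621 = -14515253/621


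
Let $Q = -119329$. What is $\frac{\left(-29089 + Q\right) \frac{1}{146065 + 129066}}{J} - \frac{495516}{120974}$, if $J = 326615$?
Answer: $- \frac{3180573780411548}{776496777833165} \approx -4.0961$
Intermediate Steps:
$\frac{\left(-29089 + Q\right) \frac{1}{146065 + 129066}}{J} - \frac{495516}{120974} = \frac{\left(-29089 - 119329\right) \frac{1}{146065 + 129066}}{326615} - \frac{495516}{120974} = - \frac{148418}{275131} \cdot \frac{1}{326615} - \frac{35394}{8641} = \left(-148418\right) \frac{1}{275131} \cdot \frac{1}{326615} - \frac{35394}{8641} = \left(- \frac{148418}{275131}\right) \frac{1}{326615} - \frac{35394}{8641} = - \frac{148418}{89861911565} - \frac{35394}{8641} = - \frac{3180573780411548}{776496777833165}$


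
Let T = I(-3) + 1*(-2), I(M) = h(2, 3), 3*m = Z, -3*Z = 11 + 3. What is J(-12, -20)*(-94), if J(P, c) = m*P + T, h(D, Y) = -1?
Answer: -4418/3 ≈ -1472.7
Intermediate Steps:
Z = -14/3 (Z = -(11 + 3)/3 = -⅓*14 = -14/3 ≈ -4.6667)
m = -14/9 (m = (⅓)*(-14/3) = -14/9 ≈ -1.5556)
I(M) = -1
T = -3 (T = -1 + 1*(-2) = -1 - 2 = -3)
J(P, c) = -3 - 14*P/9 (J(P, c) = -14*P/9 - 3 = -3 - 14*P/9)
J(-12, -20)*(-94) = (-3 - 14/9*(-12))*(-94) = (-3 + 56/3)*(-94) = (47/3)*(-94) = -4418/3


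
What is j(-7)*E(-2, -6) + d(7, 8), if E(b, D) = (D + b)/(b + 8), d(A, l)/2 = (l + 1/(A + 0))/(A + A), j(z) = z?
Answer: 1543/147 ≈ 10.497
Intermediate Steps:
d(A, l) = (l + 1/A)/A (d(A, l) = 2*((l + 1/(A + 0))/(A + A)) = 2*((l + 1/A)/((2*A))) = 2*((l + 1/A)*(1/(2*A))) = 2*((l + 1/A)/(2*A)) = (l + 1/A)/A)
E(b, D) = (D + b)/(8 + b)
j(-7)*E(-2, -6) + d(7, 8) = -7*(-6 - 2)/(8 - 2) + (1 + 7*8)/7**2 = -7*(-8)/6 + (1 + 56)/49 = -7*(-8)/6 + (1/49)*57 = -7*(-4/3) + 57/49 = 28/3 + 57/49 = 1543/147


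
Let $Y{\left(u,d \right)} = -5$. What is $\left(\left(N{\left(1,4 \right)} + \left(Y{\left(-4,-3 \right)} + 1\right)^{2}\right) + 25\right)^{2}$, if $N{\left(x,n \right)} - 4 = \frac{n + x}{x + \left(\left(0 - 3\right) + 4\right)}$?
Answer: $\frac{9025}{4} \approx 2256.3$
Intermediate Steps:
$N{\left(x,n \right)} = 4 + \frac{n + x}{1 + x}$ ($N{\left(x,n \right)} = 4 + \frac{n + x}{x + \left(\left(0 - 3\right) + 4\right)} = 4 + \frac{n + x}{x + \left(-3 + 4\right)} = 4 + \frac{n + x}{x + 1} = 4 + \frac{n + x}{1 + x}$)
$\left(\left(N{\left(1,4 \right)} + \left(Y{\left(-4,-3 \right)} + 1\right)^{2}\right) + 25\right)^{2} = \left(\left(\frac{4 + 4 + 5 \cdot 1}{1 + 1} + \left(-5 + 1\right)^{2}\right) + 25\right)^{2} = \left(\left(\frac{4 + 4 + 5}{2} + \left(-4\right)^{2}\right) + 25\right)^{2} = \left(\left(\frac{1}{2} \cdot 13 + 16\right) + 25\right)^{2} = \left(\left(\frac{13}{2} + 16\right) + 25\right)^{2} = \left(\frac{45}{2} + 25\right)^{2} = \left(\frac{95}{2}\right)^{2} = \frac{9025}{4}$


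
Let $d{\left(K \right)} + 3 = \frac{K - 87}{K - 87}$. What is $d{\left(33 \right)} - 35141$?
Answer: $-35143$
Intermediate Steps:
$d{\left(K \right)} = -2$ ($d{\left(K \right)} = -3 + \frac{K - 87}{K - 87} = -3 + \frac{-87 + K}{-87 + K} = -3 + 1 = -2$)
$d{\left(33 \right)} - 35141 = -2 - 35141 = -35143$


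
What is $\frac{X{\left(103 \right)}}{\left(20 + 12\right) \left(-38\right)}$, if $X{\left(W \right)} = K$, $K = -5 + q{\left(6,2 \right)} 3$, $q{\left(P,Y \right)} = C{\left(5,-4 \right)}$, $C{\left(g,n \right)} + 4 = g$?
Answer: $\frac{1}{608} \approx 0.0016447$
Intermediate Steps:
$C{\left(g,n \right)} = -4 + g$
$q{\left(P,Y \right)} = 1$ ($q{\left(P,Y \right)} = -4 + 5 = 1$)
$K = -2$ ($K = -5 + 1 \cdot 3 = -5 + 3 = -2$)
$X{\left(W \right)} = -2$
$\frac{X{\left(103 \right)}}{\left(20 + 12\right) \left(-38\right)} = - \frac{2}{\left(20 + 12\right) \left(-38\right)} = - \frac{2}{32 \left(-38\right)} = - \frac{2}{-1216} = \left(-2\right) \left(- \frac{1}{1216}\right) = \frac{1}{608}$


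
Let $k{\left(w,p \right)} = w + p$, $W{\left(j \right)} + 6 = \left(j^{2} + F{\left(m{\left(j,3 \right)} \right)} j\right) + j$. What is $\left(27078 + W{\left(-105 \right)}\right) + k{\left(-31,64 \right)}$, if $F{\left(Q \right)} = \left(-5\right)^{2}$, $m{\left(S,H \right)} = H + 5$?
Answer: $35400$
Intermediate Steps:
$m{\left(S,H \right)} = 5 + H$
$F{\left(Q \right)} = 25$
$W{\left(j \right)} = -6 + j^{2} + 26 j$ ($W{\left(j \right)} = -6 + \left(\left(j^{2} + 25 j\right) + j\right) = -6 + \left(j^{2} + 26 j\right) = -6 + j^{2} + 26 j$)
$k{\left(w,p \right)} = p + w$
$\left(27078 + W{\left(-105 \right)}\right) + k{\left(-31,64 \right)} = \left(27078 + \left(-6 + \left(-105\right)^{2} + 26 \left(-105\right)\right)\right) + \left(64 - 31\right) = \left(27078 - -8289\right) + 33 = \left(27078 + 8289\right) + 33 = 35367 + 33 = 35400$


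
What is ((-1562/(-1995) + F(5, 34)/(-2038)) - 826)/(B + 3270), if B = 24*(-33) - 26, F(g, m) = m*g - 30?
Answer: -838863751/2492341530 ≈ -0.33658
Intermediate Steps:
F(g, m) = -30 + g*m (F(g, m) = g*m - 30 = -30 + g*m)
B = -818 (B = -792 - 26 = -818)
((-1562/(-1995) + F(5, 34)/(-2038)) - 826)/(B + 3270) = ((-1562/(-1995) + (-30 + 5*34)/(-2038)) - 826)/(-818 + 3270) = ((-1562*(-1/1995) + (-30 + 170)*(-1/2038)) - 826)/2452 = ((1562/1995 + 140*(-1/2038)) - 826)*(1/2452) = ((1562/1995 - 70/1019) - 826)*(1/2452) = (1452028/2032905 - 826)*(1/2452) = -1677727502/2032905*1/2452 = -838863751/2492341530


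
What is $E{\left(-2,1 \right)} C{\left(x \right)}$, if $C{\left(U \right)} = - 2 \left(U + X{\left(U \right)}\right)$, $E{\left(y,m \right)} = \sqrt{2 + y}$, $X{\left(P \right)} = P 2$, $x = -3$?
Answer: $0$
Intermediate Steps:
$X{\left(P \right)} = 2 P$
$C{\left(U \right)} = - 6 U$ ($C{\left(U \right)} = - 2 \left(U + 2 U\right) = - 2 \cdot 3 U = - 6 U$)
$E{\left(-2,1 \right)} C{\left(x \right)} = \sqrt{2 - 2} \left(\left(-6\right) \left(-3\right)\right) = \sqrt{0} \cdot 18 = 0 \cdot 18 = 0$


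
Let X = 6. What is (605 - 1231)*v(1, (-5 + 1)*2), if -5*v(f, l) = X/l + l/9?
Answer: -18467/90 ≈ -205.19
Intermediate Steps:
v(f, l) = -6/(5*l) - l/45 (v(f, l) = -(6/l + l/9)/5 = -6/(5*l) - l/45)
(605 - 1231)*v(1, (-5 + 1)*2) = (605 - 1231)*((-54 - ((-5 + 1)*2)²)/(45*(((-5 + 1)*2)))) = -626*(-54 - (-4*2)²)/(45*((-4*2))) = -626*(-54 - 1*(-8)²)/(45*(-8)) = -626*(-1)*(-54 - 1*64)/(45*8) = -626*(-1)*(-54 - 64)/(45*8) = -626*(-1)*(-118)/(45*8) = -626*59/180 = -18467/90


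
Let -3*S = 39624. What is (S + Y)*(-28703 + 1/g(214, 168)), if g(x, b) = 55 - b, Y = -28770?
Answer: 136153124320/113 ≈ 1.2049e+9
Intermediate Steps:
S = -13208 (S = -⅓*39624 = -13208)
(S + Y)*(-28703 + 1/g(214, 168)) = (-13208 - 28770)*(-28703 + 1/(55 - 1*168)) = -41978*(-28703 + 1/(55 - 168)) = -41978*(-28703 + 1/(-113)) = -41978*(-28703 - 1/113) = -41978*(-3243440/113) = 136153124320/113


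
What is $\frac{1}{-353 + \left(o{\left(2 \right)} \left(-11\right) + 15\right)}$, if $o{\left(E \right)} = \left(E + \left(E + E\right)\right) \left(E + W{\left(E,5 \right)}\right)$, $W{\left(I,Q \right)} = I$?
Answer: $- \frac{1}{602} \approx -0.0016611$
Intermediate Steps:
$o{\left(E \right)} = 6 E^{2}$ ($o{\left(E \right)} = \left(E + \left(E + E\right)\right) \left(E + E\right) = \left(E + 2 E\right) 2 E = 3 E 2 E = 6 E^{2}$)
$\frac{1}{-353 + \left(o{\left(2 \right)} \left(-11\right) + 15\right)} = \frac{1}{-353 + \left(6 \cdot 2^{2} \left(-11\right) + 15\right)} = \frac{1}{-353 + \left(6 \cdot 4 \left(-11\right) + 15\right)} = \frac{1}{-353 + \left(24 \left(-11\right) + 15\right)} = \frac{1}{-353 + \left(-264 + 15\right)} = \frac{1}{-353 - 249} = \frac{1}{-602} = - \frac{1}{602}$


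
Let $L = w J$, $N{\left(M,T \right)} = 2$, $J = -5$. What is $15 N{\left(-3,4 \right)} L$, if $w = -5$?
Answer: $750$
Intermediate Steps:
$L = 25$ ($L = \left(-5\right) \left(-5\right) = 25$)
$15 N{\left(-3,4 \right)} L = 15 \cdot 2 \cdot 25 = 30 \cdot 25 = 750$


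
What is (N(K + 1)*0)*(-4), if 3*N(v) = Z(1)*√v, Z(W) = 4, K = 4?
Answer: 0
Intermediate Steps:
N(v) = 4*√v/3 (N(v) = (4*√v)/3 = 4*√v/3)
(N(K + 1)*0)*(-4) = ((4*√(4 + 1)/3)*0)*(-4) = ((4*√5/3)*0)*(-4) = 0*(-4) = 0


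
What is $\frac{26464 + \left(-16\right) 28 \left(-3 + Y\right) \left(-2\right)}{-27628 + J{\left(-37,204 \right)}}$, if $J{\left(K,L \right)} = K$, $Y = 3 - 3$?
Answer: $- \frac{23776}{27665} \approx -0.85943$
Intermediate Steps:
$Y = 0$ ($Y = 3 - 3 = 0$)
$\frac{26464 + \left(-16\right) 28 \left(-3 + Y\right) \left(-2\right)}{-27628 + J{\left(-37,204 \right)}} = \frac{26464 + \left(-16\right) 28 \left(-3 + 0\right) \left(-2\right)}{-27628 - 37} = \frac{26464 - 448 \left(\left(-3\right) \left(-2\right)\right)}{-27665} = \left(26464 - 2688\right) \left(- \frac{1}{27665}\right) = 23776 \left(- \frac{1}{27665}\right) = - \frac{23776}{27665}$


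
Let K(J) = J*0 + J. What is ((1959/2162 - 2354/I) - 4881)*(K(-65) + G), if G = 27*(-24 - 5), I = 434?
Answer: 971833543880/234577 ≈ 4.1429e+6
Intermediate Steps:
K(J) = J (K(J) = 0 + J = J)
G = -783 (G = 27*(-29) = -783)
((1959/2162 - 2354/I) - 4881)*(K(-65) + G) = ((1959/2162 - 2354/434) - 4881)*(-65 - 783) = ((1959*(1/2162) - 2354*1/434) - 4881)*(-848) = ((1959/2162 - 1177/217) - 4881)*(-848) = (-2119571/469154 - 4881)*(-848) = -2292060245/469154*(-848) = 971833543880/234577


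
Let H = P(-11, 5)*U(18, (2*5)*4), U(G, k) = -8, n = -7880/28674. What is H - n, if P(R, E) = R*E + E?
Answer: 5738740/14337 ≈ 400.27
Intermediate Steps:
P(R, E) = E + E*R (P(R, E) = E*R + E = E + E*R)
n = -3940/14337 (n = -7880*1/28674 = -3940/14337 ≈ -0.27481)
H = 400 (H = (5*(1 - 11))*(-8) = (5*(-10))*(-8) = -50*(-8) = 400)
H - n = 400 - 1*(-3940/14337) = 400 + 3940/14337 = 5738740/14337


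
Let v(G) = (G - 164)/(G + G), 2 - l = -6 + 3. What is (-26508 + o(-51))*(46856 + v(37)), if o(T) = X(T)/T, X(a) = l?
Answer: -1562458578707/1258 ≈ -1.2420e+9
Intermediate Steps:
l = 5 (l = 2 - (-6 + 3) = 2 - 1*(-3) = 2 + 3 = 5)
X(a) = 5
v(G) = (-164 + G)/(2*G) (v(G) = (-164 + G)/((2*G)) = (-164 + G)*(1/(2*G)) = (-164 + G)/(2*G))
o(T) = 5/T
(-26508 + o(-51))*(46856 + v(37)) = (-26508 + 5/(-51))*(46856 + (½)*(-164 + 37)/37) = (-26508 + 5*(-1/51))*(46856 + (½)*(1/37)*(-127)) = (-26508 - 5/51)*(46856 - 127/74) = -1351913/51*3467217/74 = -1562458578707/1258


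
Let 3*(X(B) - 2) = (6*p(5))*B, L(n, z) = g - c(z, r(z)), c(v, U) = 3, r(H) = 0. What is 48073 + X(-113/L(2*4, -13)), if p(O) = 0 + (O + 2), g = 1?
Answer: 48866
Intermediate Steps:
p(O) = 2 + O (p(O) = 0 + (2 + O) = 2 + O)
L(n, z) = -2 (L(n, z) = 1 - 1*3 = 1 - 3 = -2)
X(B) = 2 + 14*B (X(B) = 2 + ((6*(2 + 5))*B)/3 = 2 + ((6*7)*B)/3 = 2 + (42*B)/3 = 2 + 14*B)
48073 + X(-113/L(2*4, -13)) = 48073 + (2 + 14*(-113/(-2))) = 48073 + (2 + 14*(-113*(-½))) = 48073 + (2 + 14*(113/2)) = 48073 + (2 + 791) = 48073 + 793 = 48866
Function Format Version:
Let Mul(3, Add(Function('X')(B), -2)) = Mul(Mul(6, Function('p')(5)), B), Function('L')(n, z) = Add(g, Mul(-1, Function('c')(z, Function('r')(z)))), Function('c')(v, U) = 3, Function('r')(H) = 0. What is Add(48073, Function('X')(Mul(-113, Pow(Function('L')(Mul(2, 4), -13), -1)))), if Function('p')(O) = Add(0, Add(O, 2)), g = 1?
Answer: 48866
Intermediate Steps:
Function('p')(O) = Add(2, O) (Function('p')(O) = Add(0, Add(2, O)) = Add(2, O))
Function('L')(n, z) = -2 (Function('L')(n, z) = Add(1, Mul(-1, 3)) = Add(1, -3) = -2)
Function('X')(B) = Add(2, Mul(14, B)) (Function('X')(B) = Add(2, Mul(Rational(1, 3), Mul(Mul(6, Add(2, 5)), B))) = Add(2, Mul(Rational(1, 3), Mul(Mul(6, 7), B))) = Add(2, Mul(Rational(1, 3), Mul(42, B))) = Add(2, Mul(14, B)))
Add(48073, Function('X')(Mul(-113, Pow(Function('L')(Mul(2, 4), -13), -1)))) = Add(48073, Add(2, Mul(14, Mul(-113, Pow(-2, -1))))) = Add(48073, Add(2, Mul(14, Mul(-113, Rational(-1, 2))))) = Add(48073, Add(2, Mul(14, Rational(113, 2)))) = Add(48073, Add(2, 791)) = Add(48073, 793) = 48866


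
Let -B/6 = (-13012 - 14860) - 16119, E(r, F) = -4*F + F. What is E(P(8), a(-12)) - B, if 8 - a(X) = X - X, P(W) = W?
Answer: -263970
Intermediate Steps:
a(X) = 8 (a(X) = 8 - (X - X) = 8 - 1*0 = 8 + 0 = 8)
E(r, F) = -3*F
B = 263946 (B = -6*((-13012 - 14860) - 16119) = -6*(-27872 - 16119) = -6*(-43991) = 263946)
E(P(8), a(-12)) - B = -3*8 - 1*263946 = -24 - 263946 = -263970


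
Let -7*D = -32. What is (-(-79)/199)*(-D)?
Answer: -2528/1393 ≈ -1.8148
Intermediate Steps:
D = 32/7 (D = -1/7*(-32) = 32/7 ≈ 4.5714)
(-(-79)/199)*(-D) = (-(-79)/199)*(-1*32/7) = -(-79)/199*(-32/7) = -79*(-1/199)*(-32/7) = (79/199)*(-32/7) = -2528/1393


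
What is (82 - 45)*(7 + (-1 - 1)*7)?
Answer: -259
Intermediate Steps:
(82 - 45)*(7 + (-1 - 1)*7) = 37*(7 - 2*7) = 37*(7 - 14) = 37*(-7) = -259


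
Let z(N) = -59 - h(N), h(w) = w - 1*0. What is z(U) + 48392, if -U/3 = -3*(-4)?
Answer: 48369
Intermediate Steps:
U = -36 (U = -(-9)*(-4) = -3*12 = -36)
h(w) = w (h(w) = w + 0 = w)
z(N) = -59 - N
z(U) + 48392 = (-59 - 1*(-36)) + 48392 = (-59 + 36) + 48392 = -23 + 48392 = 48369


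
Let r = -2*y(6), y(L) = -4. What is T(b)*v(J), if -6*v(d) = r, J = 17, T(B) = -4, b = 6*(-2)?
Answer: 16/3 ≈ 5.3333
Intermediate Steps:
b = -12
r = 8 (r = -2*(-4) = 8)
v(d) = -4/3 (v(d) = -1/6*8 = -4/3)
T(b)*v(J) = -4*(-4/3) = 16/3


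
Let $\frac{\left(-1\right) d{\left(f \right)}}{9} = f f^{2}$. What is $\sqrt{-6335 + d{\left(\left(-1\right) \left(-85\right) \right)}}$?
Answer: $2 i \sqrt{1383365} \approx 2352.3 i$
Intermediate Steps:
$d{\left(f \right)} = - 9 f^{3}$ ($d{\left(f \right)} = - 9 f f^{2} = - 9 f^{3}$)
$\sqrt{-6335 + d{\left(\left(-1\right) \left(-85\right) \right)}} = \sqrt{-6335 - 9 \left(\left(-1\right) \left(-85\right)\right)^{3}} = \sqrt{-6335 - 9 \cdot 85^{3}} = \sqrt{-6335 - 5527125} = \sqrt{-5533460} = 2 i \sqrt{1383365}$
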